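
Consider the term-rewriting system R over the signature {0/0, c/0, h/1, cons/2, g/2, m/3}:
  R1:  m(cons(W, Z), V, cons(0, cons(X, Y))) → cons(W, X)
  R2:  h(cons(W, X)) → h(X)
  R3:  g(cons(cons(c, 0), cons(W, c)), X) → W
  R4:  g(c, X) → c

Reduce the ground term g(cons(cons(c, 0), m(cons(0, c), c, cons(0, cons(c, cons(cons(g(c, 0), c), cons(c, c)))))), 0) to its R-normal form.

1. g(cons(cons(c, 0), m(cons(0, c), c, cons(0, cons(c, cons(cons(g(c, 0), c), cons(c, c)))))), 0)  →  g(cons(cons(c, 0), cons(0, c)), 0)   [R1 at 1.2]
2. g(cons(cons(c, 0), cons(0, c)), 0)  →  0   [R3 at ε]

0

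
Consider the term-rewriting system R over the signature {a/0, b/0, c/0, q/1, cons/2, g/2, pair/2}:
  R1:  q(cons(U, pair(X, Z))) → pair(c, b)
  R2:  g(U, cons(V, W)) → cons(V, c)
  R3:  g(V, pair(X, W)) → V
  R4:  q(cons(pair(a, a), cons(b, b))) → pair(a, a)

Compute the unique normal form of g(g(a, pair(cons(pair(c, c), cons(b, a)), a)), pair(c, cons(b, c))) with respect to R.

a

1. g(g(a, pair(cons(pair(c, c), cons(b, a)), a)), pair(c, cons(b, c)))  →  g(a, pair(cons(pair(c, c), cons(b, a)), a))   [R3 at ε]
2. g(a, pair(cons(pair(c, c), cons(b, a)), a))  →  a   [R3 at ε]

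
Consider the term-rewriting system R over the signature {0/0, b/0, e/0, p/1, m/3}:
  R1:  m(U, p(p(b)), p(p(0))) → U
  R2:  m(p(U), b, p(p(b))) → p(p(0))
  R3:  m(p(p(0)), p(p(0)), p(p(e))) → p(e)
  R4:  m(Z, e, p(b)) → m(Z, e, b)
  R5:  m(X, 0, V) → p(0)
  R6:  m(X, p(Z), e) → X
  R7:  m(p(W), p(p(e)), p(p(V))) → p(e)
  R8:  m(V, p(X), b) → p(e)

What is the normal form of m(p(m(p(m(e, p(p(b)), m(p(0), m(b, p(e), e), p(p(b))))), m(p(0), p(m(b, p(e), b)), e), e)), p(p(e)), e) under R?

p(p(e))

1. m(p(m(p(m(e, p(p(b)), m(p(0), m(b, p(e), e), p(p(b))))), m(p(0), p(m(b, p(e), b)), e), e)), p(p(e)), e)  →  p(m(p(m(e, p(p(b)), m(p(0), m(b, p(e), e), p(p(b))))), m(p(0), p(m(b, p(e), b)), e), e))   [R6 at ε]
2. p(m(p(m(e, p(p(b)), m(p(0), m(b, p(e), e), p(p(b))))), m(p(0), p(m(b, p(e), b)), e), e))  →  p(m(p(m(e, p(p(b)), m(p(0), b, p(p(b))))), m(p(0), p(m(b, p(e), b)), e), e))   [R6 at 1.1.1.3.2]
3. p(m(p(m(e, p(p(b)), m(p(0), b, p(p(b))))), m(p(0), p(m(b, p(e), b)), e), e))  →  p(m(p(m(e, p(p(b)), p(p(0)))), m(p(0), p(m(b, p(e), b)), e), e))   [R2 at 1.1.1.3]
4. p(m(p(m(e, p(p(b)), p(p(0)))), m(p(0), p(m(b, p(e), b)), e), e))  →  p(m(p(e), m(p(0), p(m(b, p(e), b)), e), e))   [R1 at 1.1.1]
5. p(m(p(e), m(p(0), p(m(b, p(e), b)), e), e))  →  p(m(p(e), p(0), e))   [R6 at 1.2]
6. p(m(p(e), p(0), e))  →  p(p(e))   [R6 at 1]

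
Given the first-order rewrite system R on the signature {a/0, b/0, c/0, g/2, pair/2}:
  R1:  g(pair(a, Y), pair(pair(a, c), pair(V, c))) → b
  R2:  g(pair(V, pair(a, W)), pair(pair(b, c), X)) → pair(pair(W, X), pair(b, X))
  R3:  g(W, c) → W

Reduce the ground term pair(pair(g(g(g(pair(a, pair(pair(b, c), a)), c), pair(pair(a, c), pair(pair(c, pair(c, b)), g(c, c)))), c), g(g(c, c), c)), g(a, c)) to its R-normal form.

pair(pair(b, c), a)

1. pair(pair(g(g(g(pair(a, pair(pair(b, c), a)), c), pair(pair(a, c), pair(pair(c, pair(c, b)), g(c, c)))), c), g(g(c, c), c)), g(a, c))  →  pair(pair(g(g(pair(a, pair(pair(b, c), a)), c), pair(pair(a, c), pair(pair(c, pair(c, b)), g(c, c)))), g(g(c, c), c)), g(a, c))   [R3 at 1.1]
2. pair(pair(g(g(pair(a, pair(pair(b, c), a)), c), pair(pair(a, c), pair(pair(c, pair(c, b)), g(c, c)))), g(g(c, c), c)), g(a, c))  →  pair(pair(g(pair(a, pair(pair(b, c), a)), pair(pair(a, c), pair(pair(c, pair(c, b)), g(c, c)))), g(g(c, c), c)), g(a, c))   [R3 at 1.1.1]
3. pair(pair(g(pair(a, pair(pair(b, c), a)), pair(pair(a, c), pair(pair(c, pair(c, b)), g(c, c)))), g(g(c, c), c)), g(a, c))  →  pair(pair(g(pair(a, pair(pair(b, c), a)), pair(pair(a, c), pair(pair(c, pair(c, b)), c))), g(g(c, c), c)), g(a, c))   [R3 at 1.1.2.2.2]
4. pair(pair(g(pair(a, pair(pair(b, c), a)), pair(pair(a, c), pair(pair(c, pair(c, b)), c))), g(g(c, c), c)), g(a, c))  →  pair(pair(b, g(g(c, c), c)), g(a, c))   [R1 at 1.1]
5. pair(pair(b, g(g(c, c), c)), g(a, c))  →  pair(pair(b, g(c, c)), g(a, c))   [R3 at 1.2]
6. pair(pair(b, g(c, c)), g(a, c))  →  pair(pair(b, c), g(a, c))   [R3 at 1.2]
7. pair(pair(b, c), g(a, c))  →  pair(pair(b, c), a)   [R3 at 2]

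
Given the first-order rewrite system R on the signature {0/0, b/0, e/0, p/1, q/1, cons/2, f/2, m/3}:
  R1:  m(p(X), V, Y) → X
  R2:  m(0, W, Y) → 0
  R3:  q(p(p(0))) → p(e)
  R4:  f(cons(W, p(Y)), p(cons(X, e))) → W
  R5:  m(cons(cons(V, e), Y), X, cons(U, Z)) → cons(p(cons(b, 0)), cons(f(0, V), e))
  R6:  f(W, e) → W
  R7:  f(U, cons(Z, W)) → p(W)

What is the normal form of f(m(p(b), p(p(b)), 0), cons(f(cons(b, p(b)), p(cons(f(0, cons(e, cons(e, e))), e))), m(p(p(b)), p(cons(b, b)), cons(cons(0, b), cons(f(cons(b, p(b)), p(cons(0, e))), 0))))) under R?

1. f(m(p(b), p(p(b)), 0), cons(f(cons(b, p(b)), p(cons(f(0, cons(e, cons(e, e))), e))), m(p(p(b)), p(cons(b, b)), cons(cons(0, b), cons(f(cons(b, p(b)), p(cons(0, e))), 0)))))  →  p(m(p(p(b)), p(cons(b, b)), cons(cons(0, b), cons(f(cons(b, p(b)), p(cons(0, e))), 0))))   [R7 at ε]
2. p(m(p(p(b)), p(cons(b, b)), cons(cons(0, b), cons(f(cons(b, p(b)), p(cons(0, e))), 0))))  →  p(p(b))   [R1 at 1]

p(p(b))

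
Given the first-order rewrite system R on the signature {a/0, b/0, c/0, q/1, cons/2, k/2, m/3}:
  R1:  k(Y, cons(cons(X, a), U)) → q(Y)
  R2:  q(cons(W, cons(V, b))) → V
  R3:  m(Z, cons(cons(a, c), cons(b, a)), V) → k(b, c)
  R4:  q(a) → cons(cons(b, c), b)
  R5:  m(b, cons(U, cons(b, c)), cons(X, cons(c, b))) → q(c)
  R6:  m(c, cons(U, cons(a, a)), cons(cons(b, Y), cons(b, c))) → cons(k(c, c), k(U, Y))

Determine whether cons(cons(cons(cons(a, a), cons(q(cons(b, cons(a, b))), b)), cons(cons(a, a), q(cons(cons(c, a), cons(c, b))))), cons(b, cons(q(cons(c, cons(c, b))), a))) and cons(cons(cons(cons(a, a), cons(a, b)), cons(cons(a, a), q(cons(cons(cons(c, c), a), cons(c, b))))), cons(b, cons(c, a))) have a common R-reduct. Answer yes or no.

Reduce t₁ = cons(cons(cons(cons(a, a), cons(q(cons(b, cons(a, b))), b)), cons(cons(a, a), q(cons(cons(c, a), cons(c, b))))), cons(b, cons(q(cons(c, cons(c, b))), a))):
1. cons(cons(cons(cons(a, a), cons(q(cons(b, cons(a, b))), b)), cons(cons(a, a), q(cons(cons(c, a), cons(c, b))))), cons(b, cons(q(cons(c, cons(c, b))), a)))  →  cons(cons(cons(cons(a, a), cons(a, b)), cons(cons(a, a), q(cons(cons(c, a), cons(c, b))))), cons(b, cons(q(cons(c, cons(c, b))), a)))   [R2 at 1.1.2.1]
2. cons(cons(cons(cons(a, a), cons(a, b)), cons(cons(a, a), q(cons(cons(c, a), cons(c, b))))), cons(b, cons(q(cons(c, cons(c, b))), a)))  →  cons(cons(cons(cons(a, a), cons(a, b)), cons(cons(a, a), c)), cons(b, cons(q(cons(c, cons(c, b))), a)))   [R2 at 1.2.2]
3. cons(cons(cons(cons(a, a), cons(a, b)), cons(cons(a, a), c)), cons(b, cons(q(cons(c, cons(c, b))), a)))  →  cons(cons(cons(cons(a, a), cons(a, b)), cons(cons(a, a), c)), cons(b, cons(c, a)))   [R2 at 2.2.1]

Reduce t₂ = cons(cons(cons(cons(a, a), cons(a, b)), cons(cons(a, a), q(cons(cons(cons(c, c), a), cons(c, b))))), cons(b, cons(c, a))):
1. cons(cons(cons(cons(a, a), cons(a, b)), cons(cons(a, a), q(cons(cons(cons(c, c), a), cons(c, b))))), cons(b, cons(c, a)))  →  cons(cons(cons(cons(a, a), cons(a, b)), cons(cons(a, a), c)), cons(b, cons(c, a)))   [R2 at 1.2.2]

yes — NF(t₁) = cons(cons(cons(cons(a, a), cons(a, b)), cons(cons(a, a), c)), cons(b, cons(c, a))), NF(t₂) = cons(cons(cons(cons(a, a), cons(a, b)), cons(cons(a, a), c)), cons(b, cons(c, a)))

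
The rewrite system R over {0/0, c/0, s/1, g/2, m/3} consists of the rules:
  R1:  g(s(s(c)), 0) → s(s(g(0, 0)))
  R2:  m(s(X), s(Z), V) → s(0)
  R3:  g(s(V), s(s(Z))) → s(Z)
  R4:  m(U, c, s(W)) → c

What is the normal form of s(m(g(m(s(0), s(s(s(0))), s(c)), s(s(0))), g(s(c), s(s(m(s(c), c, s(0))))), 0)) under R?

1. s(m(g(m(s(0), s(s(s(0))), s(c)), s(s(0))), g(s(c), s(s(m(s(c), c, s(0))))), 0))  →  s(m(g(s(0), s(s(0))), g(s(c), s(s(m(s(c), c, s(0))))), 0))   [R2 at 1.1.1]
2. s(m(g(s(0), s(s(0))), g(s(c), s(s(m(s(c), c, s(0))))), 0))  →  s(m(s(0), g(s(c), s(s(m(s(c), c, s(0))))), 0))   [R3 at 1.1]
3. s(m(s(0), g(s(c), s(s(m(s(c), c, s(0))))), 0))  →  s(m(s(0), s(m(s(c), c, s(0))), 0))   [R3 at 1.2]
4. s(m(s(0), s(m(s(c), c, s(0))), 0))  →  s(s(0))   [R2 at 1]

s(s(0))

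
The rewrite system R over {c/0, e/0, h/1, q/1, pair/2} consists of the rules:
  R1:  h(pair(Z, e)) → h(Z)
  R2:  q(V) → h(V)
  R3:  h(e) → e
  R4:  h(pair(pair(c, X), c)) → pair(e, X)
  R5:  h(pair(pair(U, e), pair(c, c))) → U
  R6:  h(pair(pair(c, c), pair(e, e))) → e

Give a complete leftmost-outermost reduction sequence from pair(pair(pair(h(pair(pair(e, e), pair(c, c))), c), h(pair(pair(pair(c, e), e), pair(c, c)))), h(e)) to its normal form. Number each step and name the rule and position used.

1. pair(pair(pair(h(pair(pair(e, e), pair(c, c))), c), h(pair(pair(pair(c, e), e), pair(c, c)))), h(e))  →  pair(pair(pair(e, c), h(pair(pair(pair(c, e), e), pair(c, c)))), h(e))   [R5 at 1.1.1]
2. pair(pair(pair(e, c), h(pair(pair(pair(c, e), e), pair(c, c)))), h(e))  →  pair(pair(pair(e, c), pair(c, e)), h(e))   [R5 at 1.2]
3. pair(pair(pair(e, c), pair(c, e)), h(e))  →  pair(pair(pair(e, c), pair(c, e)), e)   [R3 at 2]

pair(pair(pair(e, c), pair(c, e)), e)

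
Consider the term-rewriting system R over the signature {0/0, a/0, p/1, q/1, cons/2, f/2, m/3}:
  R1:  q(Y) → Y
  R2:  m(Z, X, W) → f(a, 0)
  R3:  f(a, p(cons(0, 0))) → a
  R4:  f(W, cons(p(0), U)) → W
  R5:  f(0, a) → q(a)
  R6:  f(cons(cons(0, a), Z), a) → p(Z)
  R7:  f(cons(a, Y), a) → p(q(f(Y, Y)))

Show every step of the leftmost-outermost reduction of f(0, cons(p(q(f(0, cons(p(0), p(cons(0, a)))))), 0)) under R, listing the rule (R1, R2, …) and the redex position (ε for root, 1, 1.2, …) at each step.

0

1. f(0, cons(p(q(f(0, cons(p(0), p(cons(0, a)))))), 0))  →  f(0, cons(p(f(0, cons(p(0), p(cons(0, a))))), 0))   [R1 at 2.1.1]
2. f(0, cons(p(f(0, cons(p(0), p(cons(0, a))))), 0))  →  f(0, cons(p(0), 0))   [R4 at 2.1.1]
3. f(0, cons(p(0), 0))  →  0   [R4 at ε]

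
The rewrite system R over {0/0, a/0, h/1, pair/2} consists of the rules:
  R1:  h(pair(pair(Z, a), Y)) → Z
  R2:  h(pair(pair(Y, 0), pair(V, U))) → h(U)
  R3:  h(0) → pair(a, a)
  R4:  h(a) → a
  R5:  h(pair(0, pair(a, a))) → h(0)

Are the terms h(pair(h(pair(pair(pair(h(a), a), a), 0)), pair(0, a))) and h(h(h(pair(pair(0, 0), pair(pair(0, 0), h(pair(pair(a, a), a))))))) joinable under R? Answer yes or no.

Reduce t₁ = h(pair(h(pair(pair(pair(h(a), a), a), 0)), pair(0, a))):
1. h(pair(h(pair(pair(pair(h(a), a), a), 0)), pair(0, a)))  →  h(pair(pair(h(a), a), pair(0, a)))   [R1 at 1.1]
2. h(pair(pair(h(a), a), pair(0, a)))  →  h(a)   [R1 at ε]
3. h(a)  →  a   [R4 at ε]

Reduce t₂ = h(h(h(pair(pair(0, 0), pair(pair(0, 0), h(pair(pair(a, a), a))))))):
1. h(h(h(pair(pair(0, 0), pair(pair(0, 0), h(pair(pair(a, a), a)))))))  →  h(h(h(h(pair(pair(a, a), a)))))   [R2 at 1.1]
2. h(h(h(h(pair(pair(a, a), a)))))  →  h(h(h(a)))   [R1 at 1.1.1]
3. h(h(h(a)))  →  h(h(a))   [R4 at 1.1]
4. h(h(a))  →  h(a)   [R4 at 1]
5. h(a)  →  a   [R4 at ε]

yes — NF(t₁) = a, NF(t₂) = a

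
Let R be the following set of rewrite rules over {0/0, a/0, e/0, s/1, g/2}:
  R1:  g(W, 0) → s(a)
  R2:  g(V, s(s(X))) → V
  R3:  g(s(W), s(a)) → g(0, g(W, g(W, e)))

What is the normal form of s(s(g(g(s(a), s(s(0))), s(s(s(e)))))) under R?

1. s(s(g(g(s(a), s(s(0))), s(s(s(e))))))  →  s(s(g(s(a), s(s(0)))))   [R2 at 1.1]
2. s(s(g(s(a), s(s(0)))))  →  s(s(s(a)))   [R2 at 1.1]

s(s(s(a)))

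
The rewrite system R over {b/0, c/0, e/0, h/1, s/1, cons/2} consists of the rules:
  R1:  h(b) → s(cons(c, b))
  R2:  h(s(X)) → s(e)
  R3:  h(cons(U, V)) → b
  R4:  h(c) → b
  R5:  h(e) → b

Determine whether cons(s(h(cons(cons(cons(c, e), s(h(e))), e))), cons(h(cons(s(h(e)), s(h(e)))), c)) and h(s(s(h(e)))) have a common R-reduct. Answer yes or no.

Reduce t₁ = cons(s(h(cons(cons(cons(c, e), s(h(e))), e))), cons(h(cons(s(h(e)), s(h(e)))), c)):
1. cons(s(h(cons(cons(cons(c, e), s(h(e))), e))), cons(h(cons(s(h(e)), s(h(e)))), c))  →  cons(s(b), cons(h(cons(s(h(e)), s(h(e)))), c))   [R3 at 1.1]
2. cons(s(b), cons(h(cons(s(h(e)), s(h(e)))), c))  →  cons(s(b), cons(b, c))   [R3 at 2.1]

Reduce t₂ = h(s(s(h(e)))):
1. h(s(s(h(e))))  →  s(e)   [R2 at ε]

no — NF(t₁) = cons(s(b), cons(b, c)), NF(t₂) = s(e)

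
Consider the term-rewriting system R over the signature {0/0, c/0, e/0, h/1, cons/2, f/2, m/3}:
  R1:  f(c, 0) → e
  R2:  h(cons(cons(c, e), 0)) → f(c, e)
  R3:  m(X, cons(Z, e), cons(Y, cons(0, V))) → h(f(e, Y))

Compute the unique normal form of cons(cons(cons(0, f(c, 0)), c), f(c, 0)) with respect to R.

1. cons(cons(cons(0, f(c, 0)), c), f(c, 0))  →  cons(cons(cons(0, e), c), f(c, 0))   [R1 at 1.1.2]
2. cons(cons(cons(0, e), c), f(c, 0))  →  cons(cons(cons(0, e), c), e)   [R1 at 2]

cons(cons(cons(0, e), c), e)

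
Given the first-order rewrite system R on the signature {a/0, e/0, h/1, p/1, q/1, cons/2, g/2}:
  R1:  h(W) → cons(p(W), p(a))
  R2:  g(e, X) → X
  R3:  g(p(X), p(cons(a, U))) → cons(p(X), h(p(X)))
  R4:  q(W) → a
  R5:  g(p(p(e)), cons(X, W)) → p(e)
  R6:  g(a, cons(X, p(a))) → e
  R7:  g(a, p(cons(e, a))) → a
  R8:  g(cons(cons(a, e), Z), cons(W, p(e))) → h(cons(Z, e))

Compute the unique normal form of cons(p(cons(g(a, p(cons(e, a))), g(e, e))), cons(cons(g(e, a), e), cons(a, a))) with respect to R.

cons(p(cons(a, e)), cons(cons(a, e), cons(a, a)))

1. cons(p(cons(g(a, p(cons(e, a))), g(e, e))), cons(cons(g(e, a), e), cons(a, a)))  →  cons(p(cons(a, g(e, e))), cons(cons(g(e, a), e), cons(a, a)))   [R7 at 1.1.1]
2. cons(p(cons(a, g(e, e))), cons(cons(g(e, a), e), cons(a, a)))  →  cons(p(cons(a, e)), cons(cons(g(e, a), e), cons(a, a)))   [R2 at 1.1.2]
3. cons(p(cons(a, e)), cons(cons(g(e, a), e), cons(a, a)))  →  cons(p(cons(a, e)), cons(cons(a, e), cons(a, a)))   [R2 at 2.1.1]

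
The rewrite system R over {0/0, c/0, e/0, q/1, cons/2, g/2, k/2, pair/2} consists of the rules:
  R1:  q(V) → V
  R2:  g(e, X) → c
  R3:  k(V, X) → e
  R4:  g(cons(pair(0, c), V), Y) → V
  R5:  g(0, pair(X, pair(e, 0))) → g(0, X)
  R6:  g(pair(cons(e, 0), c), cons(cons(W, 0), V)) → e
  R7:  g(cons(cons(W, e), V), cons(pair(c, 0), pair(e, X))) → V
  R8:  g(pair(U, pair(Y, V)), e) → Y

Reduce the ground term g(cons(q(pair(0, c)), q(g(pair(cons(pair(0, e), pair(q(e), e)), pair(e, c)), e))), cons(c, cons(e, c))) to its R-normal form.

1. g(cons(q(pair(0, c)), q(g(pair(cons(pair(0, e), pair(q(e), e)), pair(e, c)), e))), cons(c, cons(e, c)))  →  g(cons(pair(0, c), q(g(pair(cons(pair(0, e), pair(q(e), e)), pair(e, c)), e))), cons(c, cons(e, c)))   [R1 at 1.1]
2. g(cons(pair(0, c), q(g(pair(cons(pair(0, e), pair(q(e), e)), pair(e, c)), e))), cons(c, cons(e, c)))  →  q(g(pair(cons(pair(0, e), pair(q(e), e)), pair(e, c)), e))   [R4 at ε]
3. q(g(pair(cons(pair(0, e), pair(q(e), e)), pair(e, c)), e))  →  g(pair(cons(pair(0, e), pair(q(e), e)), pair(e, c)), e)   [R1 at ε]
4. g(pair(cons(pair(0, e), pair(q(e), e)), pair(e, c)), e)  →  e   [R8 at ε]

e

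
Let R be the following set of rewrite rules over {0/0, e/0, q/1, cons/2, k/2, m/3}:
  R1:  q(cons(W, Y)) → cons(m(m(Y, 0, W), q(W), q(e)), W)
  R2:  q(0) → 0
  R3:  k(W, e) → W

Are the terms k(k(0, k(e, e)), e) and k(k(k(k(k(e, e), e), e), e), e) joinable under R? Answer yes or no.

no — NF(t₁) = 0, NF(t₂) = e

Reduce t₁ = k(k(0, k(e, e)), e):
1. k(k(0, k(e, e)), e)  →  k(0, k(e, e))   [R3 at ε]
2. k(0, k(e, e))  →  k(0, e)   [R3 at 2]
3. k(0, e)  →  0   [R3 at ε]

Reduce t₂ = k(k(k(k(k(e, e), e), e), e), e):
1. k(k(k(k(k(e, e), e), e), e), e)  →  k(k(k(k(e, e), e), e), e)   [R3 at ε]
2. k(k(k(k(e, e), e), e), e)  →  k(k(k(e, e), e), e)   [R3 at ε]
3. k(k(k(e, e), e), e)  →  k(k(e, e), e)   [R3 at ε]
4. k(k(e, e), e)  →  k(e, e)   [R3 at ε]
5. k(e, e)  →  e   [R3 at ε]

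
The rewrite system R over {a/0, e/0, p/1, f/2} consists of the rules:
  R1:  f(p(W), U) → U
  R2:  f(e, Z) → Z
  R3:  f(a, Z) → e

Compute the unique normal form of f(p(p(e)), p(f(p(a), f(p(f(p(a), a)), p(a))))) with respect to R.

1. f(p(p(e)), p(f(p(a), f(p(f(p(a), a)), p(a)))))  →  p(f(p(a), f(p(f(p(a), a)), p(a))))   [R1 at ε]
2. p(f(p(a), f(p(f(p(a), a)), p(a))))  →  p(f(p(f(p(a), a)), p(a)))   [R1 at 1]
3. p(f(p(f(p(a), a)), p(a)))  →  p(p(a))   [R1 at 1]

p(p(a))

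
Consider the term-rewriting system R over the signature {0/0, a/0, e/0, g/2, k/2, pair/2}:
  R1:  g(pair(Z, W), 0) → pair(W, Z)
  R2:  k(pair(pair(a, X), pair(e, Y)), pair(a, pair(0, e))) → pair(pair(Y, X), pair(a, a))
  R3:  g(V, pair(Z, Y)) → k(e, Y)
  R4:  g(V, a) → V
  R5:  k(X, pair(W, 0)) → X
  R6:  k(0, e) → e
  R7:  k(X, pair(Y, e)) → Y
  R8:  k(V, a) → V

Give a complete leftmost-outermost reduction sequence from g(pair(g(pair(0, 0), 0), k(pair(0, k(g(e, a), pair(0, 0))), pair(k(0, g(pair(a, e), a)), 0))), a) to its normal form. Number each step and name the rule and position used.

1. g(pair(g(pair(0, 0), 0), k(pair(0, k(g(e, a), pair(0, 0))), pair(k(0, g(pair(a, e), a)), 0))), a)  →  pair(g(pair(0, 0), 0), k(pair(0, k(g(e, a), pair(0, 0))), pair(k(0, g(pair(a, e), a)), 0)))   [R4 at ε]
2. pair(g(pair(0, 0), 0), k(pair(0, k(g(e, a), pair(0, 0))), pair(k(0, g(pair(a, e), a)), 0)))  →  pair(pair(0, 0), k(pair(0, k(g(e, a), pair(0, 0))), pair(k(0, g(pair(a, e), a)), 0)))   [R1 at 1]
3. pair(pair(0, 0), k(pair(0, k(g(e, a), pair(0, 0))), pair(k(0, g(pair(a, e), a)), 0)))  →  pair(pair(0, 0), pair(0, k(g(e, a), pair(0, 0))))   [R5 at 2]
4. pair(pair(0, 0), pair(0, k(g(e, a), pair(0, 0))))  →  pair(pair(0, 0), pair(0, g(e, a)))   [R5 at 2.2]
5. pair(pair(0, 0), pair(0, g(e, a)))  →  pair(pair(0, 0), pair(0, e))   [R4 at 2.2]

pair(pair(0, 0), pair(0, e))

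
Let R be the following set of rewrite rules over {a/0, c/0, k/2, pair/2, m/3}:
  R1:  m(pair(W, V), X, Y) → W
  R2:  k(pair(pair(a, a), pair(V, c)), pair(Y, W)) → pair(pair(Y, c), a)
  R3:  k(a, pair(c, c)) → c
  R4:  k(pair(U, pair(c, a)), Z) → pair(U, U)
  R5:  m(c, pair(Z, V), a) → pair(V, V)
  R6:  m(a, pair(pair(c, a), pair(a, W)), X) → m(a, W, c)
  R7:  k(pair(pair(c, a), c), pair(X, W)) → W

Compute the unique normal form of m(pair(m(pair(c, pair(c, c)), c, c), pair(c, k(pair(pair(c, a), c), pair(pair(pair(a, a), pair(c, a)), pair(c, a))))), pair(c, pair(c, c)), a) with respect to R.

1. m(pair(m(pair(c, pair(c, c)), c, c), pair(c, k(pair(pair(c, a), c), pair(pair(pair(a, a), pair(c, a)), pair(c, a))))), pair(c, pair(c, c)), a)  →  m(pair(c, pair(c, c)), c, c)   [R1 at ε]
2. m(pair(c, pair(c, c)), c, c)  →  c   [R1 at ε]

c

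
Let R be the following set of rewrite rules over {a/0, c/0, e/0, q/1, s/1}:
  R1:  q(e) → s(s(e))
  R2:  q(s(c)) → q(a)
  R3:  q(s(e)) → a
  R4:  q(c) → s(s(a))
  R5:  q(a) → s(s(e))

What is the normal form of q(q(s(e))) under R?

s(s(e))

1. q(q(s(e)))  →  q(a)   [R3 at 1]
2. q(a)  →  s(s(e))   [R5 at ε]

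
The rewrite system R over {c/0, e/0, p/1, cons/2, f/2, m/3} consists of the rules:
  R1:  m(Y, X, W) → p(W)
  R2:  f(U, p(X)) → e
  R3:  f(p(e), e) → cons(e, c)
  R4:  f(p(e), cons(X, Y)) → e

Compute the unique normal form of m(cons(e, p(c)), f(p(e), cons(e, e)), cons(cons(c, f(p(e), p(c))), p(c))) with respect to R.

1. m(cons(e, p(c)), f(p(e), cons(e, e)), cons(cons(c, f(p(e), p(c))), p(c)))  →  p(cons(cons(c, f(p(e), p(c))), p(c)))   [R1 at ε]
2. p(cons(cons(c, f(p(e), p(c))), p(c)))  →  p(cons(cons(c, e), p(c)))   [R2 at 1.1.2]

p(cons(cons(c, e), p(c)))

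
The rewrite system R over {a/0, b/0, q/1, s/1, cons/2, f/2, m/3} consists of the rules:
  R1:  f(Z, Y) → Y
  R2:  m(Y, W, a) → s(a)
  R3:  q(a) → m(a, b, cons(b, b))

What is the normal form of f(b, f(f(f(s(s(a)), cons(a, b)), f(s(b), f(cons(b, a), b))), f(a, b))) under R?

b

1. f(b, f(f(f(s(s(a)), cons(a, b)), f(s(b), f(cons(b, a), b))), f(a, b)))  →  f(f(f(s(s(a)), cons(a, b)), f(s(b), f(cons(b, a), b))), f(a, b))   [R1 at ε]
2. f(f(f(s(s(a)), cons(a, b)), f(s(b), f(cons(b, a), b))), f(a, b))  →  f(a, b)   [R1 at ε]
3. f(a, b)  →  b   [R1 at ε]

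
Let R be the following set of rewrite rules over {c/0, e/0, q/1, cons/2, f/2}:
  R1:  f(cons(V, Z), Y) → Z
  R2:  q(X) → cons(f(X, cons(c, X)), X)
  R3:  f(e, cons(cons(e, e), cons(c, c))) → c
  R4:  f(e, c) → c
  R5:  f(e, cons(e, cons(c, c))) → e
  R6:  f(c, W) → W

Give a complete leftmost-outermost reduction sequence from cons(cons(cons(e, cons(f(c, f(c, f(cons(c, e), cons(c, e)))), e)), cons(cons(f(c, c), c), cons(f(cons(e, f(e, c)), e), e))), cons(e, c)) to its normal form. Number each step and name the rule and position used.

1. cons(cons(cons(e, cons(f(c, f(c, f(cons(c, e), cons(c, e)))), e)), cons(cons(f(c, c), c), cons(f(cons(e, f(e, c)), e), e))), cons(e, c))  →  cons(cons(cons(e, cons(f(c, f(cons(c, e), cons(c, e))), e)), cons(cons(f(c, c), c), cons(f(cons(e, f(e, c)), e), e))), cons(e, c))   [R6 at 1.1.2.1]
2. cons(cons(cons(e, cons(f(c, f(cons(c, e), cons(c, e))), e)), cons(cons(f(c, c), c), cons(f(cons(e, f(e, c)), e), e))), cons(e, c))  →  cons(cons(cons(e, cons(f(cons(c, e), cons(c, e)), e)), cons(cons(f(c, c), c), cons(f(cons(e, f(e, c)), e), e))), cons(e, c))   [R6 at 1.1.2.1]
3. cons(cons(cons(e, cons(f(cons(c, e), cons(c, e)), e)), cons(cons(f(c, c), c), cons(f(cons(e, f(e, c)), e), e))), cons(e, c))  →  cons(cons(cons(e, cons(e, e)), cons(cons(f(c, c), c), cons(f(cons(e, f(e, c)), e), e))), cons(e, c))   [R1 at 1.1.2.1]
4. cons(cons(cons(e, cons(e, e)), cons(cons(f(c, c), c), cons(f(cons(e, f(e, c)), e), e))), cons(e, c))  →  cons(cons(cons(e, cons(e, e)), cons(cons(c, c), cons(f(cons(e, f(e, c)), e), e))), cons(e, c))   [R6 at 1.2.1.1]
5. cons(cons(cons(e, cons(e, e)), cons(cons(c, c), cons(f(cons(e, f(e, c)), e), e))), cons(e, c))  →  cons(cons(cons(e, cons(e, e)), cons(cons(c, c), cons(f(e, c), e))), cons(e, c))   [R1 at 1.2.2.1]
6. cons(cons(cons(e, cons(e, e)), cons(cons(c, c), cons(f(e, c), e))), cons(e, c))  →  cons(cons(cons(e, cons(e, e)), cons(cons(c, c), cons(c, e))), cons(e, c))   [R4 at 1.2.2.1]

cons(cons(cons(e, cons(e, e)), cons(cons(c, c), cons(c, e))), cons(e, c))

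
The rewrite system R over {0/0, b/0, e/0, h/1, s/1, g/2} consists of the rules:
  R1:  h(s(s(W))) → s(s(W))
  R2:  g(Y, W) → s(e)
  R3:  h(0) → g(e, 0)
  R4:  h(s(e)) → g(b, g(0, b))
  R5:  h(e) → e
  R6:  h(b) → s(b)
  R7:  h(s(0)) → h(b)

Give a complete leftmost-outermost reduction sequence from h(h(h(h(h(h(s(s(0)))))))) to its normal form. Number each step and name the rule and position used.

1. h(h(h(h(h(h(s(s(0))))))))  →  h(h(h(h(h(s(s(0)))))))   [R1 at 1.1.1.1.1]
2. h(h(h(h(h(s(s(0)))))))  →  h(h(h(h(s(s(0))))))   [R1 at 1.1.1.1]
3. h(h(h(h(s(s(0))))))  →  h(h(h(s(s(0)))))   [R1 at 1.1.1]
4. h(h(h(s(s(0)))))  →  h(h(s(s(0))))   [R1 at 1.1]
5. h(h(s(s(0))))  →  h(s(s(0)))   [R1 at 1]
6. h(s(s(0)))  →  s(s(0))   [R1 at ε]

s(s(0))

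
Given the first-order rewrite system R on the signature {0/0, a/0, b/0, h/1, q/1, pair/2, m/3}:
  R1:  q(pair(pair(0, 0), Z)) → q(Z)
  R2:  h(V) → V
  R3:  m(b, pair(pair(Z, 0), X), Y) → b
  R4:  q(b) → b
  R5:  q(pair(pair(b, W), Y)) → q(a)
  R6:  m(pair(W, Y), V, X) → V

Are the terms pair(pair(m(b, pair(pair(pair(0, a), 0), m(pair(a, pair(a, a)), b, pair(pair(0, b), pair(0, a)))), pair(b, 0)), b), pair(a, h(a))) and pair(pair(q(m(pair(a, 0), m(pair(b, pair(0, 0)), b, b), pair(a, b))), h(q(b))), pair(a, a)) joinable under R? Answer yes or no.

yes — NF(t₁) = pair(pair(b, b), pair(a, a)), NF(t₂) = pair(pair(b, b), pair(a, a))

Reduce t₁ = pair(pair(m(b, pair(pair(pair(0, a), 0), m(pair(a, pair(a, a)), b, pair(pair(0, b), pair(0, a)))), pair(b, 0)), b), pair(a, h(a))):
1. pair(pair(m(b, pair(pair(pair(0, a), 0), m(pair(a, pair(a, a)), b, pair(pair(0, b), pair(0, a)))), pair(b, 0)), b), pair(a, h(a)))  →  pair(pair(b, b), pair(a, h(a)))   [R3 at 1.1]
2. pair(pair(b, b), pair(a, h(a)))  →  pair(pair(b, b), pair(a, a))   [R2 at 2.2]

Reduce t₂ = pair(pair(q(m(pair(a, 0), m(pair(b, pair(0, 0)), b, b), pair(a, b))), h(q(b))), pair(a, a)):
1. pair(pair(q(m(pair(a, 0), m(pair(b, pair(0, 0)), b, b), pair(a, b))), h(q(b))), pair(a, a))  →  pair(pair(q(m(pair(b, pair(0, 0)), b, b)), h(q(b))), pair(a, a))   [R6 at 1.1.1]
2. pair(pair(q(m(pair(b, pair(0, 0)), b, b)), h(q(b))), pair(a, a))  →  pair(pair(q(b), h(q(b))), pair(a, a))   [R6 at 1.1.1]
3. pair(pair(q(b), h(q(b))), pair(a, a))  →  pair(pair(b, h(q(b))), pair(a, a))   [R4 at 1.1]
4. pair(pair(b, h(q(b))), pair(a, a))  →  pair(pair(b, q(b)), pair(a, a))   [R2 at 1.2]
5. pair(pair(b, q(b)), pair(a, a))  →  pair(pair(b, b), pair(a, a))   [R4 at 1.2]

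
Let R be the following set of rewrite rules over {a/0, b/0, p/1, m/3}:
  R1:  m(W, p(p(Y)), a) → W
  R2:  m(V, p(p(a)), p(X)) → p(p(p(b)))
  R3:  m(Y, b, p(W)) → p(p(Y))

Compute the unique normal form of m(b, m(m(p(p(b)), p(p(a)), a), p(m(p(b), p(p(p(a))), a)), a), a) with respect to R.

b

1. m(b, m(m(p(p(b)), p(p(a)), a), p(m(p(b), p(p(p(a))), a)), a), a)  →  m(b, m(p(p(b)), p(m(p(b), p(p(p(a))), a)), a), a)   [R1 at 2.1]
2. m(b, m(p(p(b)), p(m(p(b), p(p(p(a))), a)), a), a)  →  m(b, m(p(p(b)), p(p(b)), a), a)   [R1 at 2.2.1]
3. m(b, m(p(p(b)), p(p(b)), a), a)  →  m(b, p(p(b)), a)   [R1 at 2]
4. m(b, p(p(b)), a)  →  b   [R1 at ε]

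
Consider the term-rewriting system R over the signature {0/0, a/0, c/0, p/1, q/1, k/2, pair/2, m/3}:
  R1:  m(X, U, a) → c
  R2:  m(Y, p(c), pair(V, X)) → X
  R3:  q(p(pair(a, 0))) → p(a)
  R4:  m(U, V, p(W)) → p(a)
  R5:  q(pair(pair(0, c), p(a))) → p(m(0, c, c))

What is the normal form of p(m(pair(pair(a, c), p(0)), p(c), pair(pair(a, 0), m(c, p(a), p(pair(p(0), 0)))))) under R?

1. p(m(pair(pair(a, c), p(0)), p(c), pair(pair(a, 0), m(c, p(a), p(pair(p(0), 0))))))  →  p(m(c, p(a), p(pair(p(0), 0))))   [R2 at 1]
2. p(m(c, p(a), p(pair(p(0), 0))))  →  p(p(a))   [R4 at 1]

p(p(a))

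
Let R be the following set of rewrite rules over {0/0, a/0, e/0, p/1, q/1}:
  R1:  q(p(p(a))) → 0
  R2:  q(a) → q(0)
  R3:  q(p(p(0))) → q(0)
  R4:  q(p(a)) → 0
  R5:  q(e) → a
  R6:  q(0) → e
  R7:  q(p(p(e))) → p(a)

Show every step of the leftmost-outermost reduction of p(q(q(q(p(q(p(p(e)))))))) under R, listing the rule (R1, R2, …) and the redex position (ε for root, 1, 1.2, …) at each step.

p(a)

1. p(q(q(q(p(q(p(p(e))))))))  →  p(q(q(q(p(p(a))))))   [R7 at 1.1.1.1.1]
2. p(q(q(q(p(p(a))))))  →  p(q(q(0)))   [R1 at 1.1.1]
3. p(q(q(0)))  →  p(q(e))   [R6 at 1.1]
4. p(q(e))  →  p(a)   [R5 at 1]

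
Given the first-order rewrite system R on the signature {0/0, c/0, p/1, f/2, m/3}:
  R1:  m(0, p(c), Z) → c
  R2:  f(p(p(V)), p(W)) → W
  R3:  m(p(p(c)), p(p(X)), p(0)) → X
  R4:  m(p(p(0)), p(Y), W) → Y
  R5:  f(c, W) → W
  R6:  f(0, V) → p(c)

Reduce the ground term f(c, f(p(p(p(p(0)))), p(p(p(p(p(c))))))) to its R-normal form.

1. f(c, f(p(p(p(p(0)))), p(p(p(p(p(c)))))))  →  f(p(p(p(p(0)))), p(p(p(p(p(c))))))   [R5 at ε]
2. f(p(p(p(p(0)))), p(p(p(p(p(c))))))  →  p(p(p(p(c))))   [R2 at ε]

p(p(p(p(c))))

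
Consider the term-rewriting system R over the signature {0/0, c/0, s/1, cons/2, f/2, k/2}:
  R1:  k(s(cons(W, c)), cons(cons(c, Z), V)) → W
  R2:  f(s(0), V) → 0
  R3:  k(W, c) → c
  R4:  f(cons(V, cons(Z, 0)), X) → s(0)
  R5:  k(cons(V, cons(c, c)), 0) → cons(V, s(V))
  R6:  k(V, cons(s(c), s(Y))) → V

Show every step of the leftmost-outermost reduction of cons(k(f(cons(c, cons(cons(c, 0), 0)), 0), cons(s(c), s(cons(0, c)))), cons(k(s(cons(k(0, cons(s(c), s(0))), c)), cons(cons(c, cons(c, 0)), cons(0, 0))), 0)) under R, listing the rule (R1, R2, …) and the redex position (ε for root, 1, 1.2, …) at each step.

cons(s(0), cons(0, 0))

1. cons(k(f(cons(c, cons(cons(c, 0), 0)), 0), cons(s(c), s(cons(0, c)))), cons(k(s(cons(k(0, cons(s(c), s(0))), c)), cons(cons(c, cons(c, 0)), cons(0, 0))), 0))  →  cons(f(cons(c, cons(cons(c, 0), 0)), 0), cons(k(s(cons(k(0, cons(s(c), s(0))), c)), cons(cons(c, cons(c, 0)), cons(0, 0))), 0))   [R6 at 1]
2. cons(f(cons(c, cons(cons(c, 0), 0)), 0), cons(k(s(cons(k(0, cons(s(c), s(0))), c)), cons(cons(c, cons(c, 0)), cons(0, 0))), 0))  →  cons(s(0), cons(k(s(cons(k(0, cons(s(c), s(0))), c)), cons(cons(c, cons(c, 0)), cons(0, 0))), 0))   [R4 at 1]
3. cons(s(0), cons(k(s(cons(k(0, cons(s(c), s(0))), c)), cons(cons(c, cons(c, 0)), cons(0, 0))), 0))  →  cons(s(0), cons(k(0, cons(s(c), s(0))), 0))   [R1 at 2.1]
4. cons(s(0), cons(k(0, cons(s(c), s(0))), 0))  →  cons(s(0), cons(0, 0))   [R6 at 2.1]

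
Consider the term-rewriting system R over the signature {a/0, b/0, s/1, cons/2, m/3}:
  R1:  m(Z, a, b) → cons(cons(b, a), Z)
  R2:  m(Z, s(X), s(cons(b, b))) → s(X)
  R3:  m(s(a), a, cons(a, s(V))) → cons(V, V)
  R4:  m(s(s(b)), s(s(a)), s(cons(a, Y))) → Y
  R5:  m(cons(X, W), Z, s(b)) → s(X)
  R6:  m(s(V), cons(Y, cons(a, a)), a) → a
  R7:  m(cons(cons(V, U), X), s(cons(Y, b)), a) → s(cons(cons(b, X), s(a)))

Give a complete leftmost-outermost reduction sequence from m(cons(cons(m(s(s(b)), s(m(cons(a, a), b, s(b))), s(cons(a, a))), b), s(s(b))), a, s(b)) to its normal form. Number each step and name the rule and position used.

s(cons(a, b))

1. m(cons(cons(m(s(s(b)), s(m(cons(a, a), b, s(b))), s(cons(a, a))), b), s(s(b))), a, s(b))  →  s(cons(m(s(s(b)), s(m(cons(a, a), b, s(b))), s(cons(a, a))), b))   [R5 at ε]
2. s(cons(m(s(s(b)), s(m(cons(a, a), b, s(b))), s(cons(a, a))), b))  →  s(cons(m(s(s(b)), s(s(a)), s(cons(a, a))), b))   [R5 at 1.1.2.1]
3. s(cons(m(s(s(b)), s(s(a)), s(cons(a, a))), b))  →  s(cons(a, b))   [R4 at 1.1]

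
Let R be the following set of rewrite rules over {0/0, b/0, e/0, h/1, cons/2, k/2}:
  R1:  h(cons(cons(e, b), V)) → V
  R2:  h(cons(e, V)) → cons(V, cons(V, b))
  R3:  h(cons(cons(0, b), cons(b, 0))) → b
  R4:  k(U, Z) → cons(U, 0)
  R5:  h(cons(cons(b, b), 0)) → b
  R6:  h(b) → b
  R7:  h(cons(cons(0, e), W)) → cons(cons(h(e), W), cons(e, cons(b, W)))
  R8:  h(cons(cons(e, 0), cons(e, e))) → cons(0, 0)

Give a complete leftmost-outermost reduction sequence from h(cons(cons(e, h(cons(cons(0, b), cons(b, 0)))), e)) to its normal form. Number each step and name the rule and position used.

1. h(cons(cons(e, h(cons(cons(0, b), cons(b, 0)))), e))  →  h(cons(cons(e, b), e))   [R3 at 1.1.2]
2. h(cons(cons(e, b), e))  →  e   [R1 at ε]

e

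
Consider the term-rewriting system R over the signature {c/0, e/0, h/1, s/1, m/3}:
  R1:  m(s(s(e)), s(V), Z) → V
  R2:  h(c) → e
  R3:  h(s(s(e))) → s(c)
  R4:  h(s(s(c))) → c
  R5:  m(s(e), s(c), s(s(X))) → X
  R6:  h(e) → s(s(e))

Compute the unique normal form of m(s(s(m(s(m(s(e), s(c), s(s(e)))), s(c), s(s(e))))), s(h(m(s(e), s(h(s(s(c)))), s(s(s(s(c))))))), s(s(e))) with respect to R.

1. m(s(s(m(s(m(s(e), s(c), s(s(e)))), s(c), s(s(e))))), s(h(m(s(e), s(h(s(s(c)))), s(s(s(s(c))))))), s(s(e)))  →  m(s(s(m(s(e), s(c), s(s(e))))), s(h(m(s(e), s(h(s(s(c)))), s(s(s(s(c))))))), s(s(e)))   [R5 at 1.1.1.1.1]
2. m(s(s(m(s(e), s(c), s(s(e))))), s(h(m(s(e), s(h(s(s(c)))), s(s(s(s(c))))))), s(s(e)))  →  m(s(s(e)), s(h(m(s(e), s(h(s(s(c)))), s(s(s(s(c))))))), s(s(e)))   [R5 at 1.1.1]
3. m(s(s(e)), s(h(m(s(e), s(h(s(s(c)))), s(s(s(s(c))))))), s(s(e)))  →  h(m(s(e), s(h(s(s(c)))), s(s(s(s(c))))))   [R1 at ε]
4. h(m(s(e), s(h(s(s(c)))), s(s(s(s(c))))))  →  h(m(s(e), s(c), s(s(s(s(c))))))   [R4 at 1.2.1]
5. h(m(s(e), s(c), s(s(s(s(c))))))  →  h(s(s(c)))   [R5 at 1]
6. h(s(s(c)))  →  c   [R4 at ε]

c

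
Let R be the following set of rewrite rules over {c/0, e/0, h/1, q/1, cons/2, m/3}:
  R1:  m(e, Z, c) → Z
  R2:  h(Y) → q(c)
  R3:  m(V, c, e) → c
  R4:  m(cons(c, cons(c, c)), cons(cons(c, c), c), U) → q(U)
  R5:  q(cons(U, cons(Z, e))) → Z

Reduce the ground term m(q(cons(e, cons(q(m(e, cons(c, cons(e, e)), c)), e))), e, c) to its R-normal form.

1. m(q(cons(e, cons(q(m(e, cons(c, cons(e, e)), c)), e))), e, c)  →  m(q(m(e, cons(c, cons(e, e)), c)), e, c)   [R5 at 1]
2. m(q(m(e, cons(c, cons(e, e)), c)), e, c)  →  m(q(cons(c, cons(e, e))), e, c)   [R1 at 1.1]
3. m(q(cons(c, cons(e, e))), e, c)  →  m(e, e, c)   [R5 at 1]
4. m(e, e, c)  →  e   [R1 at ε]

e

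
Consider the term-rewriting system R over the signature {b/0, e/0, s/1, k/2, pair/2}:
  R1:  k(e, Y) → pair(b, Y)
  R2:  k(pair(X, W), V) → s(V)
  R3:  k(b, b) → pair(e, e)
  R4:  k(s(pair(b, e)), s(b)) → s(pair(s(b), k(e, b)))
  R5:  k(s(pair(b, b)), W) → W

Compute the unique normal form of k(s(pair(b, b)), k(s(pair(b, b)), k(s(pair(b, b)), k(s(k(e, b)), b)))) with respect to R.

b

1. k(s(pair(b, b)), k(s(pair(b, b)), k(s(pair(b, b)), k(s(k(e, b)), b))))  →  k(s(pair(b, b)), k(s(pair(b, b)), k(s(k(e, b)), b)))   [R5 at ε]
2. k(s(pair(b, b)), k(s(pair(b, b)), k(s(k(e, b)), b)))  →  k(s(pair(b, b)), k(s(k(e, b)), b))   [R5 at ε]
3. k(s(pair(b, b)), k(s(k(e, b)), b))  →  k(s(k(e, b)), b)   [R5 at ε]
4. k(s(k(e, b)), b)  →  k(s(pair(b, b)), b)   [R1 at 1.1]
5. k(s(pair(b, b)), b)  →  b   [R5 at ε]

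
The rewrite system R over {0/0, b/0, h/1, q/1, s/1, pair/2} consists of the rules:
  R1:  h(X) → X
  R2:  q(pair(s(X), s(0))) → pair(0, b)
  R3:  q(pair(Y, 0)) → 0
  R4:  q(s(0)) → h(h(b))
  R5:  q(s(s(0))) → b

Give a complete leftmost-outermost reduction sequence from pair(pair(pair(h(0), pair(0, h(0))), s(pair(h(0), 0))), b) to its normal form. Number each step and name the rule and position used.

pair(pair(pair(0, pair(0, 0)), s(pair(0, 0))), b)

1. pair(pair(pair(h(0), pair(0, h(0))), s(pair(h(0), 0))), b)  →  pair(pair(pair(0, pair(0, h(0))), s(pair(h(0), 0))), b)   [R1 at 1.1.1]
2. pair(pair(pair(0, pair(0, h(0))), s(pair(h(0), 0))), b)  →  pair(pair(pair(0, pair(0, 0)), s(pair(h(0), 0))), b)   [R1 at 1.1.2.2]
3. pair(pair(pair(0, pair(0, 0)), s(pair(h(0), 0))), b)  →  pair(pair(pair(0, pair(0, 0)), s(pair(0, 0))), b)   [R1 at 1.2.1.1]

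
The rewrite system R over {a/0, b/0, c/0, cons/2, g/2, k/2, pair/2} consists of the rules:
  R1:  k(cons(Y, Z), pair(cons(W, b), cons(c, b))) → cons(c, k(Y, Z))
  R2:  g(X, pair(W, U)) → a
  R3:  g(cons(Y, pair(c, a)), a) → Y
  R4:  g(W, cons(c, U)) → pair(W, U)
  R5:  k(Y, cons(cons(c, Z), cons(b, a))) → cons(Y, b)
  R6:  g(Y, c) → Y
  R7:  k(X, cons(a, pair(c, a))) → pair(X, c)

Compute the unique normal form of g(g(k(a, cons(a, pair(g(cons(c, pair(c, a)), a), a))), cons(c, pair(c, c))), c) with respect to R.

1. g(g(k(a, cons(a, pair(g(cons(c, pair(c, a)), a), a))), cons(c, pair(c, c))), c)  →  g(k(a, cons(a, pair(g(cons(c, pair(c, a)), a), a))), cons(c, pair(c, c)))   [R6 at ε]
2. g(k(a, cons(a, pair(g(cons(c, pair(c, a)), a), a))), cons(c, pair(c, c)))  →  pair(k(a, cons(a, pair(g(cons(c, pair(c, a)), a), a))), pair(c, c))   [R4 at ε]
3. pair(k(a, cons(a, pair(g(cons(c, pair(c, a)), a), a))), pair(c, c))  →  pair(k(a, cons(a, pair(c, a))), pair(c, c))   [R3 at 1.2.2.1]
4. pair(k(a, cons(a, pair(c, a))), pair(c, c))  →  pair(pair(a, c), pair(c, c))   [R7 at 1]

pair(pair(a, c), pair(c, c))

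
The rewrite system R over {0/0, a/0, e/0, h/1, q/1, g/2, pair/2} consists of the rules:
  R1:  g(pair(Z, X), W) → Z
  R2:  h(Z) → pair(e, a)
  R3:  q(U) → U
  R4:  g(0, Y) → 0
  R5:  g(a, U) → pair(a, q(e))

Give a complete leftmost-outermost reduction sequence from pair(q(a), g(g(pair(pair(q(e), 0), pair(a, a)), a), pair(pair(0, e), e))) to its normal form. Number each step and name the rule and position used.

pair(a, e)

1. pair(q(a), g(g(pair(pair(q(e), 0), pair(a, a)), a), pair(pair(0, e), e)))  →  pair(a, g(g(pair(pair(q(e), 0), pair(a, a)), a), pair(pair(0, e), e)))   [R3 at 1]
2. pair(a, g(g(pair(pair(q(e), 0), pair(a, a)), a), pair(pair(0, e), e)))  →  pair(a, g(pair(q(e), 0), pair(pair(0, e), e)))   [R1 at 2.1]
3. pair(a, g(pair(q(e), 0), pair(pair(0, e), e)))  →  pair(a, q(e))   [R1 at 2]
4. pair(a, q(e))  →  pair(a, e)   [R3 at 2]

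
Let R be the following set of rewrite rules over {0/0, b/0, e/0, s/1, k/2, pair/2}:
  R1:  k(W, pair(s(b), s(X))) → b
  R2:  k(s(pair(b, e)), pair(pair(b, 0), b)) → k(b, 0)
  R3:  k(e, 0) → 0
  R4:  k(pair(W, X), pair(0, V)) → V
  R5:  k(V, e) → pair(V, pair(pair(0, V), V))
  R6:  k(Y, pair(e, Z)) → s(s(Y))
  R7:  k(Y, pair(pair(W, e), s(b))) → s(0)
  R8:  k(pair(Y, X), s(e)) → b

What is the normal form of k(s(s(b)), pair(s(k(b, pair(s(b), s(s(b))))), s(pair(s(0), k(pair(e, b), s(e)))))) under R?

1. k(s(s(b)), pair(s(k(b, pair(s(b), s(s(b))))), s(pair(s(0), k(pair(e, b), s(e))))))  →  k(s(s(b)), pair(s(b), s(pair(s(0), k(pair(e, b), s(e))))))   [R1 at 2.1.1]
2. k(s(s(b)), pair(s(b), s(pair(s(0), k(pair(e, b), s(e))))))  →  b   [R1 at ε]

b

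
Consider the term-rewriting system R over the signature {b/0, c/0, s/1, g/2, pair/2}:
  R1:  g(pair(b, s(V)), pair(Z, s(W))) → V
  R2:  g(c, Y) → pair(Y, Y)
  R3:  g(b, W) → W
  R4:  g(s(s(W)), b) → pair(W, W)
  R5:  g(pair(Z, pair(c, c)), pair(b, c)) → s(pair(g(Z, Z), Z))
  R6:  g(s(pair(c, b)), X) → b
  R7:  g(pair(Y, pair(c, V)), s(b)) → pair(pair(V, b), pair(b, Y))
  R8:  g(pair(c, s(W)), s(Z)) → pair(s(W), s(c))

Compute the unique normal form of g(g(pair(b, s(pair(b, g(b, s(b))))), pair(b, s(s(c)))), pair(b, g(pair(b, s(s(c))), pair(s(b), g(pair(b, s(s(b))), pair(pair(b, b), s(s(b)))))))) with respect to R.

1. g(g(pair(b, s(pair(b, g(b, s(b))))), pair(b, s(s(c)))), pair(b, g(pair(b, s(s(c))), pair(s(b), g(pair(b, s(s(b))), pair(pair(b, b), s(s(b))))))))  →  g(pair(b, g(b, s(b))), pair(b, g(pair(b, s(s(c))), pair(s(b), g(pair(b, s(s(b))), pair(pair(b, b), s(s(b))))))))   [R1 at 1]
2. g(pair(b, g(b, s(b))), pair(b, g(pair(b, s(s(c))), pair(s(b), g(pair(b, s(s(b))), pair(pair(b, b), s(s(b))))))))  →  g(pair(b, s(b)), pair(b, g(pair(b, s(s(c))), pair(s(b), g(pair(b, s(s(b))), pair(pair(b, b), s(s(b))))))))   [R3 at 1.2]
3. g(pair(b, s(b)), pair(b, g(pair(b, s(s(c))), pair(s(b), g(pair(b, s(s(b))), pair(pair(b, b), s(s(b))))))))  →  g(pair(b, s(b)), pair(b, g(pair(b, s(s(c))), pair(s(b), s(b)))))   [R1 at 2.2.2.2]
4. g(pair(b, s(b)), pair(b, g(pair(b, s(s(c))), pair(s(b), s(b)))))  →  g(pair(b, s(b)), pair(b, s(c)))   [R1 at 2.2]
5. g(pair(b, s(b)), pair(b, s(c)))  →  b   [R1 at ε]

b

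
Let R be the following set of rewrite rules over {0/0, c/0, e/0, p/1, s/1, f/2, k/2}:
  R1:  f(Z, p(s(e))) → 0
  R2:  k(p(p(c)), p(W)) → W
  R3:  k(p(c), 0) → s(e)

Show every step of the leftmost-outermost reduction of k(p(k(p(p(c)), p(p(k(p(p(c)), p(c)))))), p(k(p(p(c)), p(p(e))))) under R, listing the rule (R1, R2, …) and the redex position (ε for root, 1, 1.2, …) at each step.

p(e)

1. k(p(k(p(p(c)), p(p(k(p(p(c)), p(c)))))), p(k(p(p(c)), p(p(e)))))  →  k(p(p(k(p(p(c)), p(c)))), p(k(p(p(c)), p(p(e)))))   [R2 at 1.1]
2. k(p(p(k(p(p(c)), p(c)))), p(k(p(p(c)), p(p(e)))))  →  k(p(p(c)), p(k(p(p(c)), p(p(e)))))   [R2 at 1.1.1]
3. k(p(p(c)), p(k(p(p(c)), p(p(e)))))  →  k(p(p(c)), p(p(e)))   [R2 at ε]
4. k(p(p(c)), p(p(e)))  →  p(e)   [R2 at ε]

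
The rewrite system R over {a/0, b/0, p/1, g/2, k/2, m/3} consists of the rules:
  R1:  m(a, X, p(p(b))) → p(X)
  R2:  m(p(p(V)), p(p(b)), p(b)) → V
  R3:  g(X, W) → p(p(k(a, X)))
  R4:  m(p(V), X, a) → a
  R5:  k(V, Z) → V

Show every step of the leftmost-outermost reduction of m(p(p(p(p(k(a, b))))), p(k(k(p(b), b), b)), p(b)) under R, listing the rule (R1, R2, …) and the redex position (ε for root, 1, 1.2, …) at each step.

p(p(a))

1. m(p(p(p(p(k(a, b))))), p(k(k(p(b), b), b)), p(b))  →  m(p(p(p(p(a)))), p(k(k(p(b), b), b)), p(b))   [R5 at 1.1.1.1.1]
2. m(p(p(p(p(a)))), p(k(k(p(b), b), b)), p(b))  →  m(p(p(p(p(a)))), p(k(p(b), b)), p(b))   [R5 at 2.1]
3. m(p(p(p(p(a)))), p(k(p(b), b)), p(b))  →  m(p(p(p(p(a)))), p(p(b)), p(b))   [R5 at 2.1]
4. m(p(p(p(p(a)))), p(p(b)), p(b))  →  p(p(a))   [R2 at ε]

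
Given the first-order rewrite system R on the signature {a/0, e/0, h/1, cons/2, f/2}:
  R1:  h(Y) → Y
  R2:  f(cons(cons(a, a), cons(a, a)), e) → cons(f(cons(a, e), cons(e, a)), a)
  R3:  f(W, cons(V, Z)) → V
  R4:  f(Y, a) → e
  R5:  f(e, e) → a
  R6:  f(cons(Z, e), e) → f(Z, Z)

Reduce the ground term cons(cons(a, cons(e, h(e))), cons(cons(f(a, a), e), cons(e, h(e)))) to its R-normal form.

cons(cons(a, cons(e, e)), cons(cons(e, e), cons(e, e)))

1. cons(cons(a, cons(e, h(e))), cons(cons(f(a, a), e), cons(e, h(e))))  →  cons(cons(a, cons(e, e)), cons(cons(f(a, a), e), cons(e, h(e))))   [R1 at 1.2.2]
2. cons(cons(a, cons(e, e)), cons(cons(f(a, a), e), cons(e, h(e))))  →  cons(cons(a, cons(e, e)), cons(cons(e, e), cons(e, h(e))))   [R4 at 2.1.1]
3. cons(cons(a, cons(e, e)), cons(cons(e, e), cons(e, h(e))))  →  cons(cons(a, cons(e, e)), cons(cons(e, e), cons(e, e)))   [R1 at 2.2.2]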